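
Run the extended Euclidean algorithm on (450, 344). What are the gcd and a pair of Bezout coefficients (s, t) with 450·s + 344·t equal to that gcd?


Euclidean algorithm on (450, 344) — divide until remainder is 0:
  450 = 1 · 344 + 106
  344 = 3 · 106 + 26
  106 = 4 · 26 + 2
  26 = 13 · 2 + 0
gcd(450, 344) = 2.
Track Bezout coefficients alongside the remainders: start with r₀ = 450 = a·1 + b·0 (s = 1, t = 0) and r₁ = 344 = a·0 + b·1 (s = 0, t = 1); each new remainder r_{k+1} = r_{k-1} − q_k·r_k inherits s_{k+1} = s_{k-1} − q_k·s_k, t_{k+1} = t_{k-1} − q_k·t_k, so r_k = a·s_k + b·t_k at every step:
  q = 1: r = 106, s = 1 − 1·0 = 1, t = 0 − 1·1 = -1  (check: 450·1 + 344·(-1) = 106)
  q = 3: r = 26, s = 0 − 3·1 = -3, t = 1 − 3·(-1) = 4  (check: 450·(-3) + 344·4 = 26)
  q = 4: r = 2, s = 1 − 4·(-3) = 13, t = -1 − 4·4 = -17  (check: 450·13 + 344·(-17) = 2)
The row with r = 2 (the gcd) gives the Bezout coefficients s = 13, t = -17.
Result: 450 · (13) + 344 · (-17) = 2.

gcd(450, 344) = 2; s = 13, t = -17 (check: 450·13 + 344·(-17) = 2).


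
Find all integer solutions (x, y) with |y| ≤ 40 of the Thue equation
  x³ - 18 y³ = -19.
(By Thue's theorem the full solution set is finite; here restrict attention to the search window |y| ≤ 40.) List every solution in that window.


The equation is x³ - 18y³ = -19. For fixed y, x³ = 18·y³ − 19, so a solution requires the RHS to be a perfect cube.
Strategy: iterate y from -40 to 40, compute RHS = 18·y³ − 19, and check whether it is a (positive or negative) perfect cube.
Check small values of y:
  y = 0: RHS = -19 is not a perfect cube.
  y = 1: RHS = -1 = (-1)³ ⇒ x = -1 works.
  y = -1: RHS = -37 is not a perfect cube.
  y = 2: RHS = 125 = (5)³ ⇒ x = 5 works.
  y = -2: RHS = -163 is not a perfect cube.
  y = 3: RHS = 467 is not a perfect cube.
  y = -3: RHS = -505 is not a perfect cube.
Continuing the search up to |y| = 40 finds no further solutions beyond those listed.
Collected solutions: (-1, 1), (5, 2).

Solutions (with |y| ≤ 40): (-1, 1), (5, 2).


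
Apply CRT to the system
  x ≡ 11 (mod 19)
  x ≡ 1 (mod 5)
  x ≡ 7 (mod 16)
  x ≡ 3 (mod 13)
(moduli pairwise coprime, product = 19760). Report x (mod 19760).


Product of moduli M = 19 · 5 · 16 · 13 = 19760.
Merge one congruence at a time:
  Start: x ≡ 11 (mod 19).
  Combine with x ≡ 1 (mod 5); new modulus lcm = 95.
    Write x = 11 + 19·t and substitute into x ≡ 1 (mod 5): 19·t ≡ 1 − 11 = -10 (mod 5).
    Reduce coefficients mod 5: 4·t ≡ 0 (mod 5).
    The inverse of 4 mod 5 is 4 (since 4·4 = 16 = 3·5 + 1), so t ≡ 4·0 = 0 ≡ 0 (mod 5).
    Then x = 11 + 19·0 = 11, valid modulo lcm(19, 5) = 95: x ≡ 11 (mod 95).
  Combine with x ≡ 7 (mod 16); new modulus lcm = 1520.
    Write x = 11 + 95·t and substitute into x ≡ 7 (mod 16): 95·t ≡ 7 − 11 = -4 (mod 16).
    Reduce coefficients mod 16: 15·t ≡ 12 (mod 16).
    The inverse of 15 mod 16 is 15 (since 15·15 = 225 = 14·16 + 1), so t ≡ 15·12 = 180 ≡ 4 (mod 16).
    Then x = 11 + 95·4 = 391, valid modulo lcm(95, 16) = 1520: x ≡ 391 (mod 1520).
  Combine with x ≡ 3 (mod 13); new modulus lcm = 19760.
    Write x = 391 + 1520·t and substitute into x ≡ 3 (mod 13): 1520·t ≡ 3 − 391 = -388 (mod 13).
    Reduce coefficients mod 13: 12·t ≡ 2 (mod 13).
    The inverse of 12 mod 13 is 12 (since 12·12 = 144 = 11·13 + 1), so t ≡ 12·2 = 24 ≡ 11 (mod 13).
    Then x = 391 + 1520·11 = 17111, valid modulo lcm(1520, 13) = 19760: x ≡ 17111 (mod 19760).
Verify against each original: 17111 mod 19 = 11, 17111 mod 5 = 1, 17111 mod 16 = 7, 17111 mod 13 = 3.

x ≡ 17111 (mod 19760).


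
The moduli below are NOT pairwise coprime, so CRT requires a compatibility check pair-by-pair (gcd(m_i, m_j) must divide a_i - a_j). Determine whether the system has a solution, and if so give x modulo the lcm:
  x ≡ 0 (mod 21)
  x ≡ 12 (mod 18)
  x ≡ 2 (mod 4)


Moduli 21, 18, 4 are not pairwise coprime, so CRT works modulo lcm(m_i) when all pairwise compatibility conditions hold.
Pairwise compatibility: gcd(m_i, m_j) must divide a_i - a_j for every pair.
Merge one congruence at a time:
  Start: x ≡ 0 (mod 21).
  Combine with x ≡ 12 (mod 18): gcd(21, 18) = 3; 12 - 0 = 12, which IS divisible by 3, so compatible.
    Write x = 0 + 21·t and substitute into x ≡ 12 (mod 18): 21·t ≡ 12 − 0 = 12 (mod 18).
    Divide the congruence (and modulus) by g = 3: 7·t ≡ 4 (mod 6).
    Reduce coefficients mod 6: 1·t ≡ 4 (mod 6).
    So t ≡ 4 (mod 6).
    Then x = 0 + 21·4 = 84, valid modulo lcm(21, 18) = 126: x ≡ 84 (mod 126).
  Combine with x ≡ 2 (mod 4): gcd(126, 4) = 2; 2 - 84 = -82, which IS divisible by 2, so compatible.
    Write x = 84 + 126·t and substitute into x ≡ 2 (mod 4): 126·t ≡ 2 − 84 = -82 (mod 4).
    Divide the congruence (and modulus) by g = 2: 63·t ≡ -41 (mod 2).
    Reduce coefficients mod 2: 1·t ≡ 1 (mod 2).
    So t ≡ 1 (mod 2).
    Then x = 84 + 126·1 = 210, valid modulo lcm(126, 4) = 252: x ≡ 210 (mod 252).
Verify: 210 mod 21 = 0, 210 mod 18 = 12, 210 mod 4 = 2.

x ≡ 210 (mod 252).


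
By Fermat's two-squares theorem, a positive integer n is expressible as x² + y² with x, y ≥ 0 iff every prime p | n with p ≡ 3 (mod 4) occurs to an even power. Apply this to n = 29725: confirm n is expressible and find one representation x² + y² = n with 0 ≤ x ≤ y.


Step 1: Factor n = 29725 = 5^2 · 29 · 41.
Step 2: Check the mod-4 condition on each prime factor: 5 ≡ 1 (mod 4), exponent 2; 29 ≡ 1 (mod 4), exponent 1; 41 ≡ 1 (mod 4), exponent 1.
All primes ≡ 3 (mod 4) appear to even exponent (or don't appear), so by the two-squares theorem n IS expressible as a sum of two squares.
Step 3: Build a representation. Group n = k² · m with k = 5 and m = 29 · 41 = 1189 (a product of primes ≡ 1 (mod 4)); a representation of m scales to one of n via (k·x)² + (k·y)² = k²(x² + y²). Each prime p ≡ 1 (mod 4) is itself a sum of two squares; find a² by testing p − a² for a perfect square:
  29: 29 − 1² = 28, 29 − 2² = 25 = 5² ⇒ 29 = 2² + 5².
  41: 41 − 1² = 40, 41 − 2² = 37, 41 − 3² = 32, 41 − 4² = 25 = 5² ⇒ 41 = 4² + 5².
  Combine using the Brahmagupta–Fibonacci identity (a² + b²)(c² + d²) = (ac − bd)² + (ad + bc)² = (ac + bd)² + (ad − bc)²:
  29 · 41 = 1189: from (2² + 5²)(4² + 5²), take (2·4 − 5·5, 2·5 + 5·4) = (8 − 25, 10 + 20) = (-17, 30); dropping signs (only squares matter) gives (17, 30); check 17² + 30² = 289 + 900 = 1189 ✓.
  Scale by k = 5: (5·17, 5·30) = (85, 150).
Step 4: Order so x ≤ y and verify: 85² + 150² = 7225 + 22500 = 29725 = n. ✓

n = 29725 = 85² + 150² (one valid representation with x ≤ y).


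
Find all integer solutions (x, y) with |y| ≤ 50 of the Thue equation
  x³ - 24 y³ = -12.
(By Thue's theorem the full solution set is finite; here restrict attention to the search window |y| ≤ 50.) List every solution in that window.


The equation is x³ - 24y³ = -12. For fixed y, x³ = 24·y³ − 12, so a solution requires the RHS to be a perfect cube.
Strategy: iterate y from -50 to 50, compute RHS = 24·y³ − 12, and check whether it is a (positive or negative) perfect cube.
Check small values of y:
  y = 0: RHS = -12 is not a perfect cube.
  y = 1: RHS = 12 is not a perfect cube.
  y = -1: RHS = -36 is not a perfect cube.
  y = 2: RHS = 180 is not a perfect cube.
  y = -2: RHS = -204 is not a perfect cube.
  y = 3: RHS = 636 is not a perfect cube.
  y = -3: RHS = -660 is not a perfect cube.
Continuing the search up to |y| = 50 finds no solutions either.
No (x, y) in the scanned range satisfies the equation.

No integer solutions with |y| ≤ 50.


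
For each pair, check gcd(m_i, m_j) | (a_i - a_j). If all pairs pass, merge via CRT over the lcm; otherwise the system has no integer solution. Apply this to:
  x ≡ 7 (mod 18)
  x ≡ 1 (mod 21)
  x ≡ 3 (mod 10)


Moduli 18, 21, 10 are not pairwise coprime, so CRT works modulo lcm(m_i) when all pairwise compatibility conditions hold.
Pairwise compatibility: gcd(m_i, m_j) must divide a_i - a_j for every pair.
Merge one congruence at a time:
  Start: x ≡ 7 (mod 18).
  Combine with x ≡ 1 (mod 21): gcd(18, 21) = 3; 1 - 7 = -6, which IS divisible by 3, so compatible.
    Write x = 7 + 18·t and substitute into x ≡ 1 (mod 21): 18·t ≡ 1 − 7 = -6 (mod 21).
    Divide the congruence (and modulus) by g = 3: 6·t ≡ -2 (mod 7).
    Reduce coefficients mod 7: 6·t ≡ 5 (mod 7).
    The inverse of 6 mod 7 is 6 (since 6·6 = 36 = 5·7 + 1), so t ≡ 6·5 = 30 ≡ 2 (mod 7).
    Then x = 7 + 18·2 = 43, valid modulo lcm(18, 21) = 126: x ≡ 43 (mod 126).
  Combine with x ≡ 3 (mod 10): gcd(126, 10) = 2; 3 - 43 = -40, which IS divisible by 2, so compatible.
    Write x = 43 + 126·t and substitute into x ≡ 3 (mod 10): 126·t ≡ 3 − 43 = -40 (mod 10).
    Divide the congruence (and modulus) by g = 2: 63·t ≡ -20 (mod 5).
    Reduce coefficients mod 5: 3·t ≡ 0 (mod 5).
    The inverse of 3 mod 5 is 2 (since 3·2 = 6 = 1·5 + 1), so t ≡ 2·0 = 0 ≡ 0 (mod 5).
    Then x = 43 + 126·0 = 43, valid modulo lcm(126, 10) = 630: x ≡ 43 (mod 630).
Verify: 43 mod 18 = 7, 43 mod 21 = 1, 43 mod 10 = 3.

x ≡ 43 (mod 630).


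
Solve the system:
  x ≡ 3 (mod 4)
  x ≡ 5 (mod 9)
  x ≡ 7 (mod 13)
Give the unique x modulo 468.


Moduli 4, 9, 13 are pairwise coprime; by CRT there is a unique solution modulo M = 4 · 9 · 13 = 468.
Solve pairwise, accumulating the modulus:
  Start with x ≡ 3 (mod 4).
  Combine with x ≡ 5 (mod 9): since gcd(4, 9) = 1, we get a unique residue mod 36.
    Write x = 3 + 4·t and substitute into x ≡ 5 (mod 9): 4·t ≡ 5 − 3 = 2 (mod 9).
    The inverse of 4 mod 9 is 7 (since 4·7 = 28 = 3·9 + 1), so t ≡ 7·2 = 14 ≡ 5 (mod 9).
    Then x = 3 + 4·5 = 23, valid modulo lcm(4, 9) = 36: x ≡ 23 (mod 36).
  Combine with x ≡ 7 (mod 13): since gcd(36, 13) = 1, we get a unique residue mod 468.
    Write x = 23 + 36·t and substitute into x ≡ 7 (mod 13): 36·t ≡ 7 − 23 = -16 (mod 13).
    Reduce coefficients mod 13: 10·t ≡ 10 (mod 13).
    The inverse of 10 mod 13 is 4 (since 10·4 = 40 = 3·13 + 1), so t ≡ 4·10 = 40 ≡ 1 (mod 13).
    Then x = 23 + 36·1 = 59, valid modulo lcm(36, 13) = 468: x ≡ 59 (mod 468).
Verify: 59 mod 4 = 3 ✓, 59 mod 9 = 5 ✓, 59 mod 13 = 7 ✓.

x ≡ 59 (mod 468).


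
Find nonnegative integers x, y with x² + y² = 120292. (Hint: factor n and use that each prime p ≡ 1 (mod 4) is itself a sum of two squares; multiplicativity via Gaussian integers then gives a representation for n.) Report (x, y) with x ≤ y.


Step 1: Factor n = 120292 = 2^2 · 17 · 29 · 61.
Step 2: Check the mod-4 condition on each prime factor: 2 = 2 (special); 17 ≡ 1 (mod 4), exponent 1; 29 ≡ 1 (mod 4), exponent 1; 61 ≡ 1 (mod 4), exponent 1.
All primes ≡ 3 (mod 4) appear to even exponent (or don't appear), so by the two-squares theorem n IS expressible as a sum of two squares.
Step 3: Build a representation. Group n = k² · m with k = 2 and m = 17 · 29 · 61 = 30073 (a product of primes ≡ 1 (mod 4)); a representation of m scales to one of n via (k·x)² + (k·y)² = k²(x² + y²). Each prime p ≡ 1 (mod 4) is itself a sum of two squares; find a² by testing p − a² for a perfect square:
  17: 17 − 1² = 16 = 4² ⇒ 17 = 1² + 4².
  29: 29 − 1² = 28, 29 − 2² = 25 = 5² ⇒ 29 = 2² + 5².
  61: 61 − 1² = 60, 61 − 2² = 57, 61 − 3² = 52, 61 − 4² = 45, 61 − 5² = 36 = 6² ⇒ 61 = 5² + 6².
  Combine using the Brahmagupta–Fibonacci identity (a² + b²)(c² + d²) = (ac − bd)² + (ad + bc)² = (ac + bd)² + (ad − bc)²:
  17 · 29 = 493: from (1² + 4²)(2² + 5²), take (1·2 − 4·5, 1·5 + 4·2) = (2 − 20, 5 + 8) = (-18, 13); dropping signs (only squares matter) gives (18, 13); check 18² + 13² = 324 + 169 = 493 ✓.
  493 · 61 = 30073: from (18² + 13²)(5² + 6²), take (18·5 − 13·6, 18·6 + 13·5) = (90 − 78, 108 + 65) = (12, 173); check 12² + 173² = 144 + 29929 = 30073 ✓.
  Scale by k = 2: (2·12, 2·173) = (24, 346).
Step 4: Order so x ≤ y and verify: 24² + 346² = 576 + 119716 = 120292 = n. ✓

n = 120292 = 24² + 346² (one valid representation with x ≤ y).


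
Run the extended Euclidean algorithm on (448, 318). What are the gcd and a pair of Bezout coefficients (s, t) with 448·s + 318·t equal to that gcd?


Euclidean algorithm on (448, 318) — divide until remainder is 0:
  448 = 1 · 318 + 130
  318 = 2 · 130 + 58
  130 = 2 · 58 + 14
  58 = 4 · 14 + 2
  14 = 7 · 2 + 0
gcd(448, 318) = 2.
Track Bezout coefficients alongside the remainders: start with r₀ = 448 = a·1 + b·0 (s = 1, t = 0) and r₁ = 318 = a·0 + b·1 (s = 0, t = 1); each new remainder r_{k+1} = r_{k-1} − q_k·r_k inherits s_{k+1} = s_{k-1} − q_k·s_k, t_{k+1} = t_{k-1} − q_k·t_k, so r_k = a·s_k + b·t_k at every step:
  q = 1: r = 130, s = 1 − 1·0 = 1, t = 0 − 1·1 = -1  (check: 448·1 + 318·(-1) = 130)
  q = 2: r = 58, s = 0 − 2·1 = -2, t = 1 − 2·(-1) = 3  (check: 448·(-2) + 318·3 = 58)
  q = 2: r = 14, s = 1 − 2·(-2) = 5, t = -1 − 2·3 = -7  (check: 448·5 + 318·(-7) = 14)
  q = 4: r = 2, s = -2 − 4·5 = -22, t = 3 − 4·(-7) = 31  (check: 448·(-22) + 318·31 = 2)
The row with r = 2 (the gcd) gives the Bezout coefficients s = -22, t = 31.
Result: 448 · (-22) + 318 · (31) = 2.

gcd(448, 318) = 2; s = -22, t = 31 (check: 448·(-22) + 318·31 = 2).


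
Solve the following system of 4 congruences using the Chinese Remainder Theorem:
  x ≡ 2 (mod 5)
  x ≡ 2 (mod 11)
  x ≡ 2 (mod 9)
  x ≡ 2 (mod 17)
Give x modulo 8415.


Product of moduli M = 5 · 11 · 9 · 17 = 8415.
Merge one congruence at a time:
  Start: x ≡ 2 (mod 5).
  Combine with x ≡ 2 (mod 11); new modulus lcm = 55.
    Write x = 2 + 5·t and substitute into x ≡ 2 (mod 11): 5·t ≡ 2 − 2 = 0 (mod 11).
    The inverse of 5 mod 11 is 9 (since 5·9 = 45 = 4·11 + 1), so t ≡ 9·0 = 0 ≡ 0 (mod 11).
    Then x = 2 + 5·0 = 2, valid modulo lcm(5, 11) = 55: x ≡ 2 (mod 55).
  Combine with x ≡ 2 (mod 9); new modulus lcm = 495.
    Write x = 2 + 55·t and substitute into x ≡ 2 (mod 9): 55·t ≡ 2 − 2 = 0 (mod 9).
    Reduce coefficients mod 9: 1·t ≡ 0 (mod 9).
    So t ≡ 0 (mod 9).
    Then x = 2 + 55·0 = 2, valid modulo lcm(55, 9) = 495: x ≡ 2 (mod 495).
  Combine with x ≡ 2 (mod 17); new modulus lcm = 8415.
    Write x = 2 + 495·t and substitute into x ≡ 2 (mod 17): 495·t ≡ 2 − 2 = 0 (mod 17).
    Reduce coefficients mod 17: 2·t ≡ 0 (mod 17).
    The inverse of 2 mod 17 is 9 (since 2·9 = 18 = 1·17 + 1), so t ≡ 9·0 = 0 ≡ 0 (mod 17).
    Then x = 2 + 495·0 = 2, valid modulo lcm(495, 17) = 8415: x ≡ 2 (mod 8415).
Verify against each original: 2 mod 5 = 2, 2 mod 11 = 2, 2 mod 9 = 2, 2 mod 17 = 2.

x ≡ 2 (mod 8415).


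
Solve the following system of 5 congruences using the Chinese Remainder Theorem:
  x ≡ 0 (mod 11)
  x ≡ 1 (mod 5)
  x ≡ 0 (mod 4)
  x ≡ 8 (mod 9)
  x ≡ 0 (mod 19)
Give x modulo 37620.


Product of moduli M = 11 · 5 · 4 · 9 · 19 = 37620.
Merge one congruence at a time:
  Start: x ≡ 0 (mod 11).
  Combine with x ≡ 1 (mod 5); new modulus lcm = 55.
    Write x = 0 + 11·t and substitute into x ≡ 1 (mod 5): 11·t ≡ 1 − 0 = 1 (mod 5).
    Reduce coefficients mod 5: 1·t ≡ 1 (mod 5).
    So t ≡ 1 (mod 5).
    Then x = 0 + 11·1 = 11, valid modulo lcm(11, 5) = 55: x ≡ 11 (mod 55).
  Combine with x ≡ 0 (mod 4); new modulus lcm = 220.
    Write x = 11 + 55·t and substitute into x ≡ 0 (mod 4): 55·t ≡ 0 − 11 = -11 (mod 4).
    Reduce coefficients mod 4: 3·t ≡ 1 (mod 4).
    The inverse of 3 mod 4 is 3 (since 3·3 = 9 = 2·4 + 1), so t ≡ 3·1 = 3 ≡ 3 (mod 4).
    Then x = 11 + 55·3 = 176, valid modulo lcm(55, 4) = 220: x ≡ 176 (mod 220).
  Combine with x ≡ 8 (mod 9); new modulus lcm = 1980.
    Write x = 176 + 220·t and substitute into x ≡ 8 (mod 9): 220·t ≡ 8 − 176 = -168 (mod 9).
    Reduce coefficients mod 9: 4·t ≡ 3 (mod 9).
    The inverse of 4 mod 9 is 7 (since 4·7 = 28 = 3·9 + 1), so t ≡ 7·3 = 21 ≡ 3 (mod 9).
    Then x = 176 + 220·3 = 836, valid modulo lcm(220, 9) = 1980: x ≡ 836 (mod 1980).
  Combine with x ≡ 0 (mod 19); new modulus lcm = 37620.
    Write x = 836 + 1980·t and substitute into x ≡ 0 (mod 19): 1980·t ≡ 0 − 836 = -836 (mod 19).
    Reduce coefficients mod 19: 4·t ≡ 0 (mod 19).
    The inverse of 4 mod 19 is 5 (since 4·5 = 20 = 1·19 + 1), so t ≡ 5·0 = 0 ≡ 0 (mod 19).
    Then x = 836 + 1980·0 = 836, valid modulo lcm(1980, 19) = 37620: x ≡ 836 (mod 37620).
Verify against each original: 836 mod 11 = 0, 836 mod 5 = 1, 836 mod 4 = 0, 836 mod 9 = 8, 836 mod 19 = 0.

x ≡ 836 (mod 37620).


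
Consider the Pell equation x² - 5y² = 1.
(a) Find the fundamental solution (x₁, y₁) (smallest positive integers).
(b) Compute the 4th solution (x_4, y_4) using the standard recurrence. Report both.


Step 1: Find the fundamental solution (x₁, y₁) of x² - 5y² = 1.
  Expand √5 as a continued fraction. a₀ = ⌊√5⌋ = 2; iterate m_{k+1} = d_k·a_k − m_k, d_{k+1} = (5 − m_{k+1}²)/d_k, a_{k+1} = ⌊(a₀ + m_{k+1})/d_{k+1}⌋ (starting m₀ = 0, d₀ = 1), with convergents p_k = a_k·p_{k-1} + p_{k-2}, q_k = a_k·q_{k-1} + q_{k-2} (p₋₁ = 1, q₋₁ = 0):
  k = 0: a₀ = 2; p₀/q₀ = 2/1; p₀² − 5·q₀² = 4 − 5 = -1.
  k = 1: m = 2, d = 1, a = ⌊(2 + 2)/1⌋ = 4; p/q = (4·2 + 1)/(4·1 + 0) = 9/4; p² − 5·q² = 81 − 80 = 1.
  The first convergent with p² − 5·q² = 1 gives the fundamental solution (x₁, y₁) = (9, 4).
Step 2: Apply the recurrence (x_{n+1}, y_{n+1}) = (x₁x_n + 5y₁y_n, x₁y_n + y₁x_n) repeatedly.
  From (x_1, y_1) = (9, 4): x_2 = 9·9 + 5·4·4 = 161; y_2 = 9·4 + 4·9 = 72.
  From (x_2, y_2) = (161, 72): x_3 = 9·161 + 5·4·72 = 2889; y_3 = 9·72 + 4·161 = 1292.
  From (x_3, y_3) = (2889, 1292): x_4 = 9·2889 + 5·4·1292 = 51841; y_4 = 9·1292 + 4·2889 = 23184.
Step 3: Verify x_4² - 5·y_4² = 2687489281 - 2687489280 = 1 (should be 1). ✓

(x_1, y_1) = (9, 4); (x_4, y_4) = (51841, 23184).


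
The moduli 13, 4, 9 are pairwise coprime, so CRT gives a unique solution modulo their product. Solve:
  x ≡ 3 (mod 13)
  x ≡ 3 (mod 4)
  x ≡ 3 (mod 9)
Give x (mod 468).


Moduli 13, 4, 9 are pairwise coprime; by CRT there is a unique solution modulo M = 13 · 4 · 9 = 468.
Solve pairwise, accumulating the modulus:
  Start with x ≡ 3 (mod 13).
  Combine with x ≡ 3 (mod 4): since gcd(13, 4) = 1, we get a unique residue mod 52.
    Write x = 3 + 13·t and substitute into x ≡ 3 (mod 4): 13·t ≡ 3 − 3 = 0 (mod 4).
    Reduce coefficients mod 4: 1·t ≡ 0 (mod 4).
    So t ≡ 0 (mod 4).
    Then x = 3 + 13·0 = 3, valid modulo lcm(13, 4) = 52: x ≡ 3 (mod 52).
  Combine with x ≡ 3 (mod 9): since gcd(52, 9) = 1, we get a unique residue mod 468.
    Write x = 3 + 52·t and substitute into x ≡ 3 (mod 9): 52·t ≡ 3 − 3 = 0 (mod 9).
    Reduce coefficients mod 9: 7·t ≡ 0 (mod 9).
    The inverse of 7 mod 9 is 4 (since 7·4 = 28 = 3·9 + 1), so t ≡ 4·0 = 0 ≡ 0 (mod 9).
    Then x = 3 + 52·0 = 3, valid modulo lcm(52, 9) = 468: x ≡ 3 (mod 468).
Verify: 3 mod 13 = 3 ✓, 3 mod 4 = 3 ✓, 3 mod 9 = 3 ✓.

x ≡ 3 (mod 468).


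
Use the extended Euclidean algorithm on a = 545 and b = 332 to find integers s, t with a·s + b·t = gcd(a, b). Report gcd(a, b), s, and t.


Euclidean algorithm on (545, 332) — divide until remainder is 0:
  545 = 1 · 332 + 213
  332 = 1 · 213 + 119
  213 = 1 · 119 + 94
  119 = 1 · 94 + 25
  94 = 3 · 25 + 19
  25 = 1 · 19 + 6
  19 = 3 · 6 + 1
  6 = 6 · 1 + 0
gcd(545, 332) = 1.
Track Bezout coefficients alongside the remainders: start with r₀ = 545 = a·1 + b·0 (s = 1, t = 0) and r₁ = 332 = a·0 + b·1 (s = 0, t = 1); each new remainder r_{k+1} = r_{k-1} − q_k·r_k inherits s_{k+1} = s_{k-1} − q_k·s_k, t_{k+1} = t_{k-1} − q_k·t_k, so r_k = a·s_k + b·t_k at every step:
  q = 1: r = 213, s = 1 − 1·0 = 1, t = 0 − 1·1 = -1  (check: 545·1 + 332·(-1) = 213)
  q = 1: r = 119, s = 0 − 1·1 = -1, t = 1 − 1·(-1) = 2  (check: 545·(-1) + 332·2 = 119)
  q = 1: r = 94, s = 1 − 1·(-1) = 2, t = -1 − 1·2 = -3  (check: 545·2 + 332·(-3) = 94)
  q = 1: r = 25, s = -1 − 1·2 = -3, t = 2 − 1·(-3) = 5  (check: 545·(-3) + 332·5 = 25)
  q = 3: r = 19, s = 2 − 3·(-3) = 11, t = -3 − 3·5 = -18  (check: 545·11 + 332·(-18) = 19)
  q = 1: r = 6, s = -3 − 1·11 = -14, t = 5 − 1·(-18) = 23  (check: 545·(-14) + 332·23 = 6)
  q = 3: r = 1, s = 11 − 3·(-14) = 53, t = -18 − 3·23 = -87  (check: 545·53 + 332·(-87) = 1)
The row with r = 1 (the gcd) gives the Bezout coefficients s = 53, t = -87.
Result: 545 · (53) + 332 · (-87) = 1.

gcd(545, 332) = 1; s = 53, t = -87 (check: 545·53 + 332·(-87) = 1).


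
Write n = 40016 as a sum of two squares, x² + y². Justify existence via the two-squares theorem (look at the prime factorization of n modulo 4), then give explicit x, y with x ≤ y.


Step 1: Factor n = 40016 = 2^4 · 41 · 61.
Step 2: Check the mod-4 condition on each prime factor: 2 = 2 (special); 41 ≡ 1 (mod 4), exponent 1; 61 ≡ 1 (mod 4), exponent 1.
All primes ≡ 3 (mod 4) appear to even exponent (or don't appear), so by the two-squares theorem n IS expressible as a sum of two squares.
Step 3: Build a representation. Group n = k² · m with k = 4 and m = 41 · 61 = 2501 (a product of primes ≡ 1 (mod 4)); a representation of m scales to one of n via (k·x)² + (k·y)² = k²(x² + y²). Each prime p ≡ 1 (mod 4) is itself a sum of two squares; find a² by testing p − a² for a perfect square:
  41: 41 − 1² = 40, 41 − 2² = 37, 41 − 3² = 32, 41 − 4² = 25 = 5² ⇒ 41 = 4² + 5².
  61: 61 − 1² = 60, 61 − 2² = 57, 61 − 3² = 52, 61 − 4² = 45, 61 − 5² = 36 = 6² ⇒ 61 = 5² + 6².
  Combine using the Brahmagupta–Fibonacci identity (a² + b²)(c² + d²) = (ac − bd)² + (ad + bc)² = (ac + bd)² + (ad − bc)²:
  41 · 61 = 2501: from (4² + 5²)(5² + 6²), take (4·5 − 5·6, 4·6 + 5·5) = (20 − 30, 24 + 25) = (-10, 49); dropping signs (only squares matter) gives (10, 49); check 10² + 49² = 100 + 2401 = 2501 ✓.
  Scale by k = 4: (4·10, 4·49) = (40, 196).
Step 4: Order so x ≤ y and verify: 40² + 196² = 1600 + 38416 = 40016 = n. ✓

n = 40016 = 40² + 196² (one valid representation with x ≤ y).


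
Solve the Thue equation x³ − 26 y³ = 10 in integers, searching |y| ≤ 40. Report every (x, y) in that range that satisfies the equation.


The equation is x³ - 26y³ = 10. For fixed y, x³ = 26·y³ + 10, so a solution requires the RHS to be a perfect cube.
Strategy: iterate y from -40 to 40, compute RHS = 26·y³ + 10, and check whether it is a (positive or negative) perfect cube.
Check small values of y:
  y = 0: RHS = 10 is not a perfect cube.
  y = 1: RHS = 36 is not a perfect cube.
  y = -1: RHS = -16 is not a perfect cube.
  y = 2: RHS = 218 is not a perfect cube.
  y = -2: RHS = -198 is not a perfect cube.
  y = 3: RHS = 712 is not a perfect cube.
  y = -3: RHS = -692 is not a perfect cube.
Continuing the search up to |y| = 40 finds no solutions either.
No (x, y) in the scanned range satisfies the equation.

No integer solutions with |y| ≤ 40.


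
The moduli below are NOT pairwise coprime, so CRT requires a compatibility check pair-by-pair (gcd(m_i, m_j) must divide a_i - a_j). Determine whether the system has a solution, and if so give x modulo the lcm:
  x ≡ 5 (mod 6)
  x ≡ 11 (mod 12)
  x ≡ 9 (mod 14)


Moduli 6, 12, 14 are not pairwise coprime, so CRT works modulo lcm(m_i) when all pairwise compatibility conditions hold.
Pairwise compatibility: gcd(m_i, m_j) must divide a_i - a_j for every pair.
Merge one congruence at a time:
  Start: x ≡ 5 (mod 6).
  Combine with x ≡ 11 (mod 12): gcd(6, 12) = 6; 11 - 5 = 6, which IS divisible by 6, so compatible.
    Write x = 5 + 6·t and substitute into x ≡ 11 (mod 12): 6·t ≡ 11 − 5 = 6 (mod 12).
    Divide the congruence (and modulus) by g = 6: 1·t ≡ 1 (mod 2).
    So t ≡ 1 (mod 2).
    Then x = 5 + 6·1 = 11, valid modulo lcm(6, 12) = 12: x ≡ 11 (mod 12).
  Combine with x ≡ 9 (mod 14): gcd(12, 14) = 2; 9 - 11 = -2, which IS divisible by 2, so compatible.
    Write x = 11 + 12·t and substitute into x ≡ 9 (mod 14): 12·t ≡ 9 − 11 = -2 (mod 14).
    Divide the congruence (and modulus) by g = 2: 6·t ≡ -1 (mod 7).
    Reduce coefficients mod 7: 6·t ≡ 6 (mod 7).
    The inverse of 6 mod 7 is 6 (since 6·6 = 36 = 5·7 + 1), so t ≡ 6·6 = 36 ≡ 1 (mod 7).
    Then x = 11 + 12·1 = 23, valid modulo lcm(12, 14) = 84: x ≡ 23 (mod 84).
Verify: 23 mod 6 = 5, 23 mod 12 = 11, 23 mod 14 = 9.

x ≡ 23 (mod 84).


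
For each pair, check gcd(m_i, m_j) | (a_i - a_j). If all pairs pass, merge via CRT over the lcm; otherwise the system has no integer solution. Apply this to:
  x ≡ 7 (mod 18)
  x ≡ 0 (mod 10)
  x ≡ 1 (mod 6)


Moduli 18, 10, 6 are not pairwise coprime, so CRT works modulo lcm(m_i) when all pairwise compatibility conditions hold.
Pairwise compatibility: gcd(m_i, m_j) must divide a_i - a_j for every pair.
Merge one congruence at a time:
  Start: x ≡ 7 (mod 18).
  Combine with x ≡ 0 (mod 10): gcd(18, 10) = 2, and 0 - 7 = -7 is NOT divisible by 2.
    ⇒ system is inconsistent (no integer solution).

No solution (the system is inconsistent).


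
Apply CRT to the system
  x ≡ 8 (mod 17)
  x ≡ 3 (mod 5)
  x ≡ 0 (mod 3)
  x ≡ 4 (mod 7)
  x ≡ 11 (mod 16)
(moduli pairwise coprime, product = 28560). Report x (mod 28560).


Product of moduli M = 17 · 5 · 3 · 7 · 16 = 28560.
Merge one congruence at a time:
  Start: x ≡ 8 (mod 17).
  Combine with x ≡ 3 (mod 5); new modulus lcm = 85.
    Write x = 8 + 17·t and substitute into x ≡ 3 (mod 5): 17·t ≡ 3 − 8 = -5 (mod 5).
    Reduce coefficients mod 5: 2·t ≡ 0 (mod 5).
    The inverse of 2 mod 5 is 3 (since 2·3 = 6 = 1·5 + 1), so t ≡ 3·0 = 0 ≡ 0 (mod 5).
    Then x = 8 + 17·0 = 8, valid modulo lcm(17, 5) = 85: x ≡ 8 (mod 85).
  Combine with x ≡ 0 (mod 3); new modulus lcm = 255.
    Write x = 8 + 85·t and substitute into x ≡ 0 (mod 3): 85·t ≡ 0 − 8 = -8 (mod 3).
    Reduce coefficients mod 3: 1·t ≡ 1 (mod 3).
    So t ≡ 1 (mod 3).
    Then x = 8 + 85·1 = 93, valid modulo lcm(85, 3) = 255: x ≡ 93 (mod 255).
  Combine with x ≡ 4 (mod 7); new modulus lcm = 1785.
    Write x = 93 + 255·t and substitute into x ≡ 4 (mod 7): 255·t ≡ 4 − 93 = -89 (mod 7).
    Reduce coefficients mod 7: 3·t ≡ 2 (mod 7).
    The inverse of 3 mod 7 is 5 (since 3·5 = 15 = 2·7 + 1), so t ≡ 5·2 = 10 ≡ 3 (mod 7).
    Then x = 93 + 255·3 = 858, valid modulo lcm(255, 7) = 1785: x ≡ 858 (mod 1785).
  Combine with x ≡ 11 (mod 16); new modulus lcm = 28560.
    Write x = 858 + 1785·t and substitute into x ≡ 11 (mod 16): 1785·t ≡ 11 − 858 = -847 (mod 16).
    Reduce coefficients mod 16: 9·t ≡ 1 (mod 16).
    The inverse of 9 mod 16 is 9 (since 9·9 = 81 = 5·16 + 1), so t ≡ 9·1 = 9 ≡ 9 (mod 16).
    Then x = 858 + 1785·9 = 16923, valid modulo lcm(1785, 16) = 28560: x ≡ 16923 (mod 28560).
Verify against each original: 16923 mod 17 = 8, 16923 mod 5 = 3, 16923 mod 3 = 0, 16923 mod 7 = 4, 16923 mod 16 = 11.

x ≡ 16923 (mod 28560).


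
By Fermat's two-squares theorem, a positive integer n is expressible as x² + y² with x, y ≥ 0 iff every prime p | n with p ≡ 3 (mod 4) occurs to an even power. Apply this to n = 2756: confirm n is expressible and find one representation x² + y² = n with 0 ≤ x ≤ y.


Step 1: Factor n = 2756 = 2^2 · 13 · 53.
Step 2: Check the mod-4 condition on each prime factor: 2 = 2 (special); 13 ≡ 1 (mod 4), exponent 1; 53 ≡ 1 (mod 4), exponent 1.
All primes ≡ 3 (mod 4) appear to even exponent (or don't appear), so by the two-squares theorem n IS expressible as a sum of two squares.
Step 3: Build a representation. Group n = k² · m with k = 2 and m = 13 · 53 = 689 (a product of primes ≡ 1 (mod 4)); a representation of m scales to one of n via (k·x)² + (k·y)² = k²(x² + y²). Each prime p ≡ 1 (mod 4) is itself a sum of two squares; find a² by testing p − a² for a perfect square:
  13: 13 − 1² = 12, 13 − 2² = 9 = 3² ⇒ 13 = 2² + 3².
  53: 53 − 1² = 52, 53 − 2² = 49 = 7² ⇒ 53 = 2² + 7².
  Combine using the Brahmagupta–Fibonacci identity (a² + b²)(c² + d²) = (ac − bd)² + (ad + bc)² = (ac + bd)² + (ad − bc)²:
  13 · 53 = 689: from (2² + 3²)(2² + 7²), take (2·2 − 3·7, 2·7 + 3·2) = (4 − 21, 14 + 6) = (-17, 20); dropping signs (only squares matter) gives (17, 20); check 17² + 20² = 289 + 400 = 689 ✓.
  Scale by k = 2: (2·17, 2·20) = (34, 40).
Step 4: Order so x ≤ y and verify: 34² + 40² = 1156 + 1600 = 2756 = n. ✓

n = 2756 = 34² + 40² (one valid representation with x ≤ y).


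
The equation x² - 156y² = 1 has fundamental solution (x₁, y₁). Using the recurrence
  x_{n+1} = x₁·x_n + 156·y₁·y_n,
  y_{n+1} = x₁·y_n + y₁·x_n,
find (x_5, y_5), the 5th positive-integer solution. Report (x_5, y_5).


Step 1: Find the fundamental solution (x₁, y₁) of x² - 156y² = 1.
  Expand √156 as a continued fraction. a₀ = ⌊√156⌋ = 12; iterate m_{k+1} = d_k·a_k − m_k, d_{k+1} = (156 − m_{k+1}²)/d_k, a_{k+1} = ⌊(a₀ + m_{k+1})/d_{k+1}⌋ (starting m₀ = 0, d₀ = 1), with convergents p_k = a_k·p_{k-1} + p_{k-2}, q_k = a_k·q_{k-1} + q_{k-2} (p₋₁ = 1, q₋₁ = 0):
  k = 0: a₀ = 12; p₀/q₀ = 12/1; p₀² − 156·q₀² = 144 − 156 = -12.
  k = 1: m = 12, d = 12, a = ⌊(12 + 12)/12⌋ = 2; p/q = (2·12 + 1)/(2·1 + 0) = 25/2; p² − 156·q² = 625 − 624 = 1.
  The first convergent with p² − 156·q² = 1 gives the fundamental solution (x₁, y₁) = (25, 2).
Step 2: Apply the recurrence (x_{n+1}, y_{n+1}) = (x₁x_n + 156y₁y_n, x₁y_n + y₁x_n) repeatedly.
  From (x_1, y_1) = (25, 2): x_2 = 25·25 + 156·2·2 = 1249; y_2 = 25·2 + 2·25 = 100.
  From (x_2, y_2) = (1249, 100): x_3 = 25·1249 + 156·2·100 = 62425; y_3 = 25·100 + 2·1249 = 4998.
  From (x_3, y_3) = (62425, 4998): x_4 = 25·62425 + 156·2·4998 = 3120001; y_4 = 25·4998 + 2·62425 = 249800.
  From (x_4, y_4) = (3120001, 249800): x_5 = 25·3120001 + 156·2·249800 = 155937625; y_5 = 25·249800 + 2·3120001 = 12485002.
Step 3: Verify x_5² - 156·y_5² = 24316542890640625 - 24316542890640624 = 1 (should be 1). ✓

(x_1, y_1) = (25, 2); (x_5, y_5) = (155937625, 12485002).


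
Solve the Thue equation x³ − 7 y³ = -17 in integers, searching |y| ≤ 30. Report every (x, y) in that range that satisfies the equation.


The equation is x³ - 7y³ = -17. For fixed y, x³ = 7·y³ − 17, so a solution requires the RHS to be a perfect cube.
Strategy: iterate y from -30 to 30, compute RHS = 7·y³ − 17, and check whether it is a (positive or negative) perfect cube.
Check small values of y:
  y = 0: RHS = -17 is not a perfect cube.
  y = 1: RHS = -10 is not a perfect cube.
  y = -1: RHS = -24 is not a perfect cube.
  y = 2: RHS = 39 is not a perfect cube.
  y = -2: RHS = -73 is not a perfect cube.
  y = 3: RHS = 172 is not a perfect cube.
  y = -3: RHS = -206 is not a perfect cube.
Continuing the search up to |y| = 30 finds no solutions either.
No (x, y) in the scanned range satisfies the equation.

No integer solutions with |y| ≤ 30.


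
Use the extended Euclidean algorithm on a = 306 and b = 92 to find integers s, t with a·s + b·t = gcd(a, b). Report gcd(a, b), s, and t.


Euclidean algorithm on (306, 92) — divide until remainder is 0:
  306 = 3 · 92 + 30
  92 = 3 · 30 + 2
  30 = 15 · 2 + 0
gcd(306, 92) = 2.
Track Bezout coefficients alongside the remainders: start with r₀ = 306 = a·1 + b·0 (s = 1, t = 0) and r₁ = 92 = a·0 + b·1 (s = 0, t = 1); each new remainder r_{k+1} = r_{k-1} − q_k·r_k inherits s_{k+1} = s_{k-1} − q_k·s_k, t_{k+1} = t_{k-1} − q_k·t_k, so r_k = a·s_k + b·t_k at every step:
  q = 3: r = 30, s = 1 − 3·0 = 1, t = 0 − 3·1 = -3  (check: 306·1 + 92·(-3) = 30)
  q = 3: r = 2, s = 0 − 3·1 = -3, t = 1 − 3·(-3) = 10  (check: 306·(-3) + 92·10 = 2)
The row with r = 2 (the gcd) gives the Bezout coefficients s = -3, t = 10.
Result: 306 · (-3) + 92 · (10) = 2.

gcd(306, 92) = 2; s = -3, t = 10 (check: 306·(-3) + 92·10 = 2).


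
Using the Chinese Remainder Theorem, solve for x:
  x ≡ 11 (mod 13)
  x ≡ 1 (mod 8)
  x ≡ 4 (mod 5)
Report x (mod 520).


Moduli 13, 8, 5 are pairwise coprime; by CRT there is a unique solution modulo M = 13 · 8 · 5 = 520.
Solve pairwise, accumulating the modulus:
  Start with x ≡ 11 (mod 13).
  Combine with x ≡ 1 (mod 8): since gcd(13, 8) = 1, we get a unique residue mod 104.
    Write x = 11 + 13·t and substitute into x ≡ 1 (mod 8): 13·t ≡ 1 − 11 = -10 (mod 8).
    Reduce coefficients mod 8: 5·t ≡ 6 (mod 8).
    The inverse of 5 mod 8 is 5 (since 5·5 = 25 = 3·8 + 1), so t ≡ 5·6 = 30 ≡ 6 (mod 8).
    Then x = 11 + 13·6 = 89, valid modulo lcm(13, 8) = 104: x ≡ 89 (mod 104).
  Combine with x ≡ 4 (mod 5): since gcd(104, 5) = 1, we get a unique residue mod 520.
    Write x = 89 + 104·t and substitute into x ≡ 4 (mod 5): 104·t ≡ 4 − 89 = -85 (mod 5).
    Reduce coefficients mod 5: 4·t ≡ 0 (mod 5).
    The inverse of 4 mod 5 is 4 (since 4·4 = 16 = 3·5 + 1), so t ≡ 4·0 = 0 ≡ 0 (mod 5).
    Then x = 89 + 104·0 = 89, valid modulo lcm(104, 5) = 520: x ≡ 89 (mod 520).
Verify: 89 mod 13 = 11 ✓, 89 mod 8 = 1 ✓, 89 mod 5 = 4 ✓.

x ≡ 89 (mod 520).


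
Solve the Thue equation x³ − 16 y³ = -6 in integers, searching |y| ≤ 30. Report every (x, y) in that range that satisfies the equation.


The equation is x³ - 16y³ = -6. For fixed y, x³ = 16·y³ − 6, so a solution requires the RHS to be a perfect cube.
Strategy: iterate y from -30 to 30, compute RHS = 16·y³ − 6, and check whether it is a (positive or negative) perfect cube.
Check small values of y:
  y = 0: RHS = -6 is not a perfect cube.
  y = 1: RHS = 10 is not a perfect cube.
  y = -1: RHS = -22 is not a perfect cube.
  y = 2: RHS = 122 is not a perfect cube.
  y = -2: RHS = -134 is not a perfect cube.
  y = 3: RHS = 426 is not a perfect cube.
  y = -3: RHS = -438 is not a perfect cube.
Continuing the search up to |y| = 30 finds no solutions either.
No (x, y) in the scanned range satisfies the equation.

No integer solutions with |y| ≤ 30.


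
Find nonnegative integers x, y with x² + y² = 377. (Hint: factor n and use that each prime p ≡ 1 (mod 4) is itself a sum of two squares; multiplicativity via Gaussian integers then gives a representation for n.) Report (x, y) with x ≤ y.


Step 1: Factor n = 377 = 13 · 29.
Step 2: Check the mod-4 condition on each prime factor: 13 ≡ 1 (mod 4), exponent 1; 29 ≡ 1 (mod 4), exponent 1.
All primes ≡ 3 (mod 4) appear to even exponent (or don't appear), so by the two-squares theorem n IS expressible as a sum of two squares.
Step 3: Build a representation. Here n = 13 · 29 is a product of primes ≡ 1 (mod 4). Each prime p ≡ 1 (mod 4) is itself a sum of two squares; find a² by testing p − a² for a perfect square:
  13: 13 − 1² = 12, 13 − 2² = 9 = 3² ⇒ 13 = 2² + 3².
  29: 29 − 1² = 28, 29 − 2² = 25 = 5² ⇒ 29 = 2² + 5².
  Combine using the Brahmagupta–Fibonacci identity (a² + b²)(c² + d²) = (ac − bd)² + (ad + bc)² = (ac + bd)² + (ad − bc)²:
  13 · 29 = 377: from (2² + 3²)(2² + 5²), take (2·2 − 3·5, 2·5 + 3·2) = (4 − 15, 10 + 6) = (-11, 16); dropping signs (only squares matter) gives (11, 16); check 11² + 16² = 121 + 256 = 377 ✓.
Step 4: Order so x ≤ y and verify: 11² + 16² = 121 + 256 = 377 = n. ✓

n = 377 = 11² + 16² (one valid representation with x ≤ y).


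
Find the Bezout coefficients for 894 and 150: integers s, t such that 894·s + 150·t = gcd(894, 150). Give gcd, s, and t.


Euclidean algorithm on (894, 150) — divide until remainder is 0:
  894 = 5 · 150 + 144
  150 = 1 · 144 + 6
  144 = 24 · 6 + 0
gcd(894, 150) = 6.
Track Bezout coefficients alongside the remainders: start with r₀ = 894 = a·1 + b·0 (s = 1, t = 0) and r₁ = 150 = a·0 + b·1 (s = 0, t = 1); each new remainder r_{k+1} = r_{k-1} − q_k·r_k inherits s_{k+1} = s_{k-1} − q_k·s_k, t_{k+1} = t_{k-1} − q_k·t_k, so r_k = a·s_k + b·t_k at every step:
  q = 5: r = 144, s = 1 − 5·0 = 1, t = 0 − 5·1 = -5  (check: 894·1 + 150·(-5) = 144)
  q = 1: r = 6, s = 0 − 1·1 = -1, t = 1 − 1·(-5) = 6  (check: 894·(-1) + 150·6 = 6)
The row with r = 6 (the gcd) gives the Bezout coefficients s = -1, t = 6.
Result: 894 · (-1) + 150 · (6) = 6.

gcd(894, 150) = 6; s = -1, t = 6 (check: 894·(-1) + 150·6 = 6).


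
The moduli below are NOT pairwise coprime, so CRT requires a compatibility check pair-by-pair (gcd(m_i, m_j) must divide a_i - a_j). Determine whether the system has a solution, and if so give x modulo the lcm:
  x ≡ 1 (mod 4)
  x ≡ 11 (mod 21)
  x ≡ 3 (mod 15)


Moduli 4, 21, 15 are not pairwise coprime, so CRT works modulo lcm(m_i) when all pairwise compatibility conditions hold.
Pairwise compatibility: gcd(m_i, m_j) must divide a_i - a_j for every pair.
Merge one congruence at a time:
  Start: x ≡ 1 (mod 4).
  Combine with x ≡ 11 (mod 21): gcd(4, 21) = 1; 11 - 1 = 10, which IS divisible by 1, so compatible.
    Write x = 1 + 4·t and substitute into x ≡ 11 (mod 21): 4·t ≡ 11 − 1 = 10 (mod 21).
    The inverse of 4 mod 21 is 16 (since 4·16 = 64 = 3·21 + 1), so t ≡ 16·10 = 160 ≡ 13 (mod 21).
    Then x = 1 + 4·13 = 53, valid modulo lcm(4, 21) = 84: x ≡ 53 (mod 84).
  Combine with x ≡ 3 (mod 15): gcd(84, 15) = 3, and 3 - 53 = -50 is NOT divisible by 3.
    ⇒ system is inconsistent (no integer solution).

No solution (the system is inconsistent).


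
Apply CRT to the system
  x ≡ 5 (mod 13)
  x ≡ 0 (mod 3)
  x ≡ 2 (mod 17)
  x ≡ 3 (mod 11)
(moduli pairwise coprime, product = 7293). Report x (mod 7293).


Product of moduli M = 13 · 3 · 17 · 11 = 7293.
Merge one congruence at a time:
  Start: x ≡ 5 (mod 13).
  Combine with x ≡ 0 (mod 3); new modulus lcm = 39.
    Write x = 5 + 13·t and substitute into x ≡ 0 (mod 3): 13·t ≡ 0 − 5 = -5 (mod 3).
    Reduce coefficients mod 3: 1·t ≡ 1 (mod 3).
    So t ≡ 1 (mod 3).
    Then x = 5 + 13·1 = 18, valid modulo lcm(13, 3) = 39: x ≡ 18 (mod 39).
  Combine with x ≡ 2 (mod 17); new modulus lcm = 663.
    Write x = 18 + 39·t and substitute into x ≡ 2 (mod 17): 39·t ≡ 2 − 18 = -16 (mod 17).
    Reduce coefficients mod 17: 5·t ≡ 1 (mod 17).
    The inverse of 5 mod 17 is 7 (since 5·7 = 35 = 2·17 + 1), so t ≡ 7·1 = 7 ≡ 7 (mod 17).
    Then x = 18 + 39·7 = 291, valid modulo lcm(39, 17) = 663: x ≡ 291 (mod 663).
  Combine with x ≡ 3 (mod 11); new modulus lcm = 7293.
    Write x = 291 + 663·t and substitute into x ≡ 3 (mod 11): 663·t ≡ 3 − 291 = -288 (mod 11).
    Reduce coefficients mod 11: 3·t ≡ 9 (mod 11).
    The inverse of 3 mod 11 is 4 (since 3·4 = 12 = 1·11 + 1), so t ≡ 4·9 = 36 ≡ 3 (mod 11).
    Then x = 291 + 663·3 = 2280, valid modulo lcm(663, 11) = 7293: x ≡ 2280 (mod 7293).
Verify against each original: 2280 mod 13 = 5, 2280 mod 3 = 0, 2280 mod 17 = 2, 2280 mod 11 = 3.

x ≡ 2280 (mod 7293).


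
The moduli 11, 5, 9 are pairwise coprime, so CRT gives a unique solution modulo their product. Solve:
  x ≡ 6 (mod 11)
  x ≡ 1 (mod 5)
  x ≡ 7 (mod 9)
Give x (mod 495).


Moduli 11, 5, 9 are pairwise coprime; by CRT there is a unique solution modulo M = 11 · 5 · 9 = 495.
Solve pairwise, accumulating the modulus:
  Start with x ≡ 6 (mod 11).
  Combine with x ≡ 1 (mod 5): since gcd(11, 5) = 1, we get a unique residue mod 55.
    Write x = 6 + 11·t and substitute into x ≡ 1 (mod 5): 11·t ≡ 1 − 6 = -5 (mod 5).
    Reduce coefficients mod 5: 1·t ≡ 0 (mod 5).
    So t ≡ 0 (mod 5).
    Then x = 6 + 11·0 = 6, valid modulo lcm(11, 5) = 55: x ≡ 6 (mod 55).
  Combine with x ≡ 7 (mod 9): since gcd(55, 9) = 1, we get a unique residue mod 495.
    Write x = 6 + 55·t and substitute into x ≡ 7 (mod 9): 55·t ≡ 7 − 6 = 1 (mod 9).
    Reduce coefficients mod 9: 1·t ≡ 1 (mod 9).
    So t ≡ 1 (mod 9).
    Then x = 6 + 55·1 = 61, valid modulo lcm(55, 9) = 495: x ≡ 61 (mod 495).
Verify: 61 mod 11 = 6 ✓, 61 mod 5 = 1 ✓, 61 mod 9 = 7 ✓.

x ≡ 61 (mod 495).
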